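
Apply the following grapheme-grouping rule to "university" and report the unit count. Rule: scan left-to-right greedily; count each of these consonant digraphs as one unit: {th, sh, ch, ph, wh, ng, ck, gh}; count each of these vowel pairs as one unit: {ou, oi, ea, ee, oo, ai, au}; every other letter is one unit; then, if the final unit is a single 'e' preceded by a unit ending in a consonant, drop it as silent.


Word: "university" (10 letters)
Left-to-right scan:
  1. 'u' (letter)
  2. 'n' (letter)
  3. 'i' (letter)
  4. 'v' (letter)
  5. 'e' (letter)
  6. 'r' (letter)
  7. 's' (letter)
  8. 'i' (letter)
  9. 't' (letter)
  10. 'y' (letter)
Units from scan: 10
Sound units = 10 units


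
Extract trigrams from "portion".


Word: "portion" (length 7)
Number of trigrams = 7 - 3 + 1 = 5
  Position 0: "por"
  Position 1: "ort"
  Position 2: "rti"
  Position 3: "tio"
  Position 4: "ion"
Trigrams = "por", "ort", "rti", "tio", "ion"


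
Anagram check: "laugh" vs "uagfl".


Word 1: "laugh" → sorted: aghlu
Word 2: "uagfl" → sorted: afglu
Same letters? aghlu != afglu
Anagram = No


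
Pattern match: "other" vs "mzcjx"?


Pattern of "other": [0, 1, 2, 3, 4]
Pattern of "mzcjx": [0, 1, 2, 3, 4]
Patterns match
Same pattern = Yes


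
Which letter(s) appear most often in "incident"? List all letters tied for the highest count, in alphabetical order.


Word: "incident"
Letter counts:
  'c': 1
  'd': 1
  'e': 1
  'i': 2
  'n': 2
  't': 1
Maximum count = 2
Most frequent = 'i', 'n' (2 times each)


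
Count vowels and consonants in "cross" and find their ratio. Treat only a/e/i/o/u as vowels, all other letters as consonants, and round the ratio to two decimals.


Word: "cross"
Vowels (a,e,i,o,u): 1
Consonants: 4
Ratio = 1/4
= 0.25


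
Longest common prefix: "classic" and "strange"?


Word 1: "classic"
Word 2: "strange"
Comparing from start:
  Pos 0: 'c' != 's' (stop)
LCP = "" (length 0)


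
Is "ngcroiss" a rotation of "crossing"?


Word: "crossing", Candidate: "ngcroiss"
Method: check if candidate is substring of word+word
"crossingcrossing" contains "ngcroiss"? No
Is rotation = No


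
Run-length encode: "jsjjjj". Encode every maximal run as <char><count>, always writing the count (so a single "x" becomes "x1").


String: "jsjjjj"
Scanning for consecutive runs:
  'j' x 1
  's' x 1
  'j' x 4
RLE = "j1s1j4"


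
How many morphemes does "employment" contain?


Word: "employment"
Morphemes: employ / -ment
Each morpheme carries meaning
= 2 morphemes


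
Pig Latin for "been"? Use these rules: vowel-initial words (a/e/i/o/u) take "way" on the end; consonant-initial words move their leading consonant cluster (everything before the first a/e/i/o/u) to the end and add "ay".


Word: "been"
Starts with consonant(s) → move to end, add 'ay'
Consonant cluster: "b"
Pig Latin = "eenbay"


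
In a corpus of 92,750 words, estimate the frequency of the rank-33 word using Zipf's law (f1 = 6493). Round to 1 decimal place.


Zipf's law: f(r) = f(1) / r
f(1) = 6493
f(33) = 6493 / 33
= 196.8 occurrences


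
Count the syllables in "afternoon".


Word: "afternoon"
Syllable breakdown: af-ter-noon
Counting: 3 parts
= 3 syllables


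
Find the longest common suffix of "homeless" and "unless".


Word 1: "homeless"
Word 2: "unless"
Comparing from end:
  Pos -1: 's' == 's'
  Pos -2: 's' == 's'
  Pos -3: 'e' == 'e'
  Pos -4: 'l' == 'l'
  Pos -5: 'e' != 'n' (stop)
LCS = "less" (length 4)


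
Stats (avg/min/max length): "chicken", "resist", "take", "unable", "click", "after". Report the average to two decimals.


Lengths: "chicken"=7, "resist"=6, "take"=4, "unable"=6, "click"=5, "after"=5
Sum = 33, Count = 6
Average = 33/6 = 5.50
= avg=5.50, min=4, max=7


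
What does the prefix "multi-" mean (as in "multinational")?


Prefix: multi-
As in: multinational -> multi- + national
Meaning = many


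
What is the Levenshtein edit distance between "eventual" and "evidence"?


Word 1: "eventual" (length 8)
Word 2: "evidence" (length 8)
One optimal edit sequence (insert/delete/substitute each cost 1):
  1. keep 'e'
  2. keep 'v'
  3. substitute 'e' -> 'i'  (+1)
  4. substitute 'n' -> 'd'  (+1)
  5. substitute 't' -> 'e'  (+1)
  6. substitute 'u' -> 'n'  (+1)
  7. substitute 'a' -> 'c'  (+1)
  8. substitute 'l' -> 'e'  (+1)
Total edit operations: 6
Edit distance = 6


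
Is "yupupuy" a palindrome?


Word: "yupupuy"
Reversed: "yupupuy"
Forward == Backward? yupupuy == yupupuy
Palindrome = Yes


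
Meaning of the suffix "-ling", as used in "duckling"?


Suffix: -ling
Example: duckling = duck + -ling
Meaning = small / young


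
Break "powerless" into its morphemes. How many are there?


Word: "powerless"
Morphemes: power / -less
Each morpheme carries meaning
= 2 morphemes


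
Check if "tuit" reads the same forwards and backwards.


Word: "tuit"
Reversed: "tiut"
Forward == Backward? tuit != tiut
Palindrome = No


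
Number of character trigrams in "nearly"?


Word: "nearly" (length 6)
Number of 3-grams = length - 3 + 1 = 6 - 3 + 1
= 4


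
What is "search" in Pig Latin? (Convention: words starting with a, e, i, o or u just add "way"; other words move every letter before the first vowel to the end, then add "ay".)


Word: "search"
Starts with consonant(s) → move to end, add 'ay'
Consonant cluster: "s"
Pig Latin = "earchsay"


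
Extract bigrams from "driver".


Word: "driver" (length 6)
Number of bigrams = 6 - 2 + 1 = 5
  Position 0: "dr"
  Position 1: "ri"
  Position 2: "iv"
  Position 3: "ve"
  Position 4: "er"
Bigrams = "dr", "ri", "iv", "ve", "er"


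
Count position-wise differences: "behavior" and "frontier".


Comparing character by character (same length = 8):
  Pos 0: 'b' vs 'f' !=
  Pos 1: 'e' vs 'r' !=
  Pos 2: 'h' vs 'o' !=
  Pos 3: 'a' vs 'n' !=
  Pos 4: 'v' vs 't' !=
  Pos 5: 'i' vs 'i' =
  Pos 6: 'o' vs 'e' !=
  Pos 7: 'r' vs 'r' =
Hamming distance = 6


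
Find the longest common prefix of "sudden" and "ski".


Word 1: "sudden"
Word 2: "ski"
Comparing from start:
  Pos 0: 's' == 's'
  Pos 1: 'u' != 'k' (stop)
LCP = "s" (length 1)


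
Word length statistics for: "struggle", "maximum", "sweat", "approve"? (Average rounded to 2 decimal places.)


Lengths: "struggle"=8, "maximum"=7, "sweat"=5, "approve"=7
Sum = 27, Count = 4
Average = 27/4 = 6.75
= avg=6.75, min=5, max=8


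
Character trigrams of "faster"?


Word: "faster" (length 6)
Number of trigrams = 6 - 3 + 1 = 4
  Position 0: "fas"
  Position 1: "ast"
  Position 2: "ste"
  Position 3: "ter"
Trigrams = "fas", "ast", "ste", "ter"


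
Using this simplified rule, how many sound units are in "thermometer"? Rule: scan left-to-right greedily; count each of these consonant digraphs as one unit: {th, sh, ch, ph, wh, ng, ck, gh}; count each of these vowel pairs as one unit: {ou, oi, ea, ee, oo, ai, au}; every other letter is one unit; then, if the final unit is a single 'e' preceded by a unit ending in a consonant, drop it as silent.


Word: "thermometer" (11 letters)
Left-to-right scan:
  (1) 'th' (digraph)
  (2) 'e' (letter)
  (3) 'r' (letter)
  (4) 'm' (letter)
  (5) 'o' (letter)
  (6) 'm' (letter)
  (7) 'e' (letter)
  (8) 't' (letter)
  (9) 'e' (letter)
  (10) 'r' (letter)
Units from scan: 10
Sound units = 10 units


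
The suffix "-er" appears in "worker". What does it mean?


Suffix: -er
Example: worker = work + -er
Meaning = one who / more


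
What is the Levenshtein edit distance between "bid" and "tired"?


Word 1: "bid" (length 3)
Word 2: "tired" (length 5)
One optimal edit sequence (insert/delete/substitute each cost 1):
  1. substitute 'b' -> 't'  (+1)
  2. keep 'i'
  3. insert 'r'  (+1)
  4. insert 'e'  (+1)
  5. keep 'd'
Total edit operations: 3
Edit distance = 3


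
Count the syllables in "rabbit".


Word: "rabbit"
Syllable breakdown: rab | bit
Counting: 2 parts
= 2 syllables


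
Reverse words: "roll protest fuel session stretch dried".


Original: "roll protest fuel session stretch dried"
Words (1..n): roll | protest | fuel | session | stretch | dried
Reversed (n..1): dried | stretch | session | fuel | protest | roll
Result = "dried stretch session fuel protest roll"


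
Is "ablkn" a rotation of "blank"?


Word: "blank", Candidate: "ablkn"
Method: check if candidate is substring of word+word
"blankblank" contains "ablkn"? No
Is rotation = No


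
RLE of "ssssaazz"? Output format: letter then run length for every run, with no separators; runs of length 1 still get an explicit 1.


String: "ssssaazz"
Scanning for consecutive runs:
  's' x 4
  'a' x 2
  'z' x 2
RLE = "s4a2z2"


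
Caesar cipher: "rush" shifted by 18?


Word: "rush"
Shift: 18
Each letter → (letter + shift) mod 26:
  'r' (17) + 18 = 9 → 'j'
  'u' (20) + 18 = 12 → 'm'
  's' (18) + 18 = 10 → 'k'
  'h' (7) + 18 = 25 → 'z'
Result = "jmkz"


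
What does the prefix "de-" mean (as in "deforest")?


Prefix: de-
Example: deforest = de- + forest
Meaning = remove / reverse


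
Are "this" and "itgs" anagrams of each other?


Word 1: "this" → sorted: hist
Word 2: "itgs" → sorted: gist
Same letters? hist != gist
Anagram = No


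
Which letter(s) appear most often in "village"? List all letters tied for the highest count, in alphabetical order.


Word: "village"
Letter counts:
  'a': 1
  'e': 1
  'g': 1
  'i': 1
  'l': 2
  'v': 1
Maximum count = 2
Most frequent = 'l' (2 times each)


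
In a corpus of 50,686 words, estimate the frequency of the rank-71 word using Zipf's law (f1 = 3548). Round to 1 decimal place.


Zipf's law: f(r) = f(1) / r
f(1) = 3548
f(71) = 3548 / 71
= 50.0 occurrences


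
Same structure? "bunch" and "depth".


Pattern of "bunch": [0, 1, 2, 3, 4]
Pattern of "depth": [0, 1, 2, 3, 4]
Patterns match
Same pattern = Yes


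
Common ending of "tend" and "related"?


Word 1: "tend"
Word 2: "related"
Comparing from end:
  Pos -1: 'd' == 'd'
  Pos -2: 'n' != 'e' (stop)
LCS = "d" (length 1)


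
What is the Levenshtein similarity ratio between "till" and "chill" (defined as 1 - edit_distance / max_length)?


Word 1: "till" (length 4)
Word 2: "chill" (length 5)
One optimal edit sequence:
  1. insert 'c'  (+1)
  2. substitute 't' -> 'h'  (+1)
  3. keep 'i'
  4. keep 'l'
  5. keep 'l'
Edit distance = 2
Max length = max(4, 5) = 5
Similarity = 1 - 2/5
= 0.6000


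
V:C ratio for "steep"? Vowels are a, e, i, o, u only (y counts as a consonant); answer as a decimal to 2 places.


Word: "steep"
Vowels (a,e,i,o,u): 2
Consonants: 3
Ratio = 2/3
= 0.67


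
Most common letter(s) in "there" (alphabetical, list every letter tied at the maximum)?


Word: "there"
Letter counts:
  'e': 2
  'h': 1
  'r': 1
  't': 1
Maximum count = 2
Most frequent = 'e' (2 times each)


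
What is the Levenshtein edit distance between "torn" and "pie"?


Word 1: "torn" (length 4)
Word 2: "pie" (length 3)
One optimal edit sequence (insert/delete/substitute each cost 1):
  1. delete 't'  (+1)
  2. substitute 'o' -> 'p'  (+1)
  3. substitute 'r' -> 'i'  (+1)
  4. substitute 'n' -> 'e'  (+1)
Total edit operations: 4
Edit distance = 4


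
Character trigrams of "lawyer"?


Word: "lawyer" (length 6)
Number of trigrams = 6 - 3 + 1 = 4
  Position 0: "law"
  Position 1: "awy"
  Position 2: "wye"
  Position 3: "yer"
Trigrams = "law", "awy", "wye", "yer"


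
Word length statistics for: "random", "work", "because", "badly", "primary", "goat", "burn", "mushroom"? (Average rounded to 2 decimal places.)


Lengths: "random"=6, "work"=4, "because"=7, "badly"=5, "primary"=7, "goat"=4, "burn"=4, "mushroom"=8
Sum = 45, Count = 8
Average = 45/8 = 5.63
= avg=5.63, min=4, max=8


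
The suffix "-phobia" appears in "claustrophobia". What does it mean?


Suffix: -phobia
Example: claustrophobia (claustro- + -phobia)
Meaning = fear of


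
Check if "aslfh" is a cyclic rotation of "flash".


Word: "flash", Candidate: "aslfh"
Method: check if candidate is substring of word+word
"flashflash" contains "aslfh"? No
Is rotation = No


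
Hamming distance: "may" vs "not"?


Comparing character by character (same length = 3):
  Pos 0: 'm' vs 'n' !=
  Pos 1: 'a' vs 'o' !=
  Pos 2: 'y' vs 't' !=
Hamming distance = 3


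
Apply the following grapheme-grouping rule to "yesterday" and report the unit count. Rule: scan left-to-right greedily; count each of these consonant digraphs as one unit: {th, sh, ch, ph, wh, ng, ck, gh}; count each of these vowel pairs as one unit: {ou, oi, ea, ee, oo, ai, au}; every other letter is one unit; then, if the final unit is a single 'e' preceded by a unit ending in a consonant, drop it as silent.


Word: "yesterday" (9 letters)
Left-to-right scan:
  [1] 'y' (letter)
  [2] 'e' (letter)
  [3] 's' (letter)
  [4] 't' (letter)
  [5] 'e' (letter)
  [6] 'r' (letter)
  [7] 'd' (letter)
  [8] 'a' (letter)
  [9] 'y' (letter)
Units from scan: 9
Sound units = 9 units


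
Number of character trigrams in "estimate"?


Word: "estimate" (length 8)
Number of 3-grams = length - 3 + 1 = 8 - 3 + 1
= 6


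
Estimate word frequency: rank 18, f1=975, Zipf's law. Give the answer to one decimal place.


Zipf's law: f(r) = f(1) / r
f(1) = 975
f(18) = 975 / 18
= 54.2 occurrences


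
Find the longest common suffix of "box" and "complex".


Word 1: "box"
Word 2: "complex"
Comparing from end:
  Pos -1: 'x' == 'x'
  Pos -2: 'o' != 'e' (stop)
LCS = "x" (length 1)


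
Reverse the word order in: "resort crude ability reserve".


Original: "resort crude ability reserve"
Words (1..n): resort | crude | ability | reserve
Reversed (n..1): reserve | ability | crude | resort
Result = "reserve ability crude resort"


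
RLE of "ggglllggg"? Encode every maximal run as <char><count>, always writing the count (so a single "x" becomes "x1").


String: "ggglllggg"
Scanning for consecutive runs:
  'g' x 3
  'l' x 3
  'g' x 3
RLE = "g3l3g3"


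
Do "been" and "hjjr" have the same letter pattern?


Pattern of "been": [0, 1, 1, 2]
Pattern of "hjjr": [0, 1, 1, 2]
Patterns match
Same pattern = Yes


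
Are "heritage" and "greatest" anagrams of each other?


Word 1: "heritage" → sorted: aeeghirt
Word 2: "greatest" → sorted: aeegrstt
Same letters? aeeghirt != aeegrstt
Anagram = No


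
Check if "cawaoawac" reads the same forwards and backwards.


Word: "cawaoawac"
Reversed: "cawaoawac"
Forward == Backward? cawaoawac == cawaoawac
Palindrome = Yes


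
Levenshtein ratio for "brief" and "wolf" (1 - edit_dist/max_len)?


Word 1: "brief" (length 5)
Word 2: "wolf" (length 4)
One optimal edit sequence:
  1. delete 'b'  (+1)
  2. substitute 'r' -> 'w'  (+1)
  3. substitute 'i' -> 'o'  (+1)
  4. substitute 'e' -> 'l'  (+1)
  5. keep 'f'
Edit distance = 4
Max length = max(5, 4) = 5
Similarity = 1 - 4/5
= 0.2000


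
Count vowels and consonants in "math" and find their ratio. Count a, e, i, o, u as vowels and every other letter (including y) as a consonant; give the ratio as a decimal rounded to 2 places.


Word: "math"
Vowels (a,e,i,o,u): 1
Consonants: 3
Ratio = 1/3
= 0.33


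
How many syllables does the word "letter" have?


Word: "letter"
Syllable breakdown: let · ter
Counting: 2 parts
= 2 syllables


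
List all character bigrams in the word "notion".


Word: "notion" (length 6)
Number of bigrams = 6 - 2 + 1 = 5
  Position 0: "no"
  Position 1: "ot"
  Position 2: "ti"
  Position 3: "io"
  Position 4: "on"
Bigrams = "no", "ot", "ti", "io", "on"


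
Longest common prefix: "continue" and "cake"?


Word 1: "continue"
Word 2: "cake"
Comparing from start:
  Pos 0: 'c' == 'c'
  Pos 1: 'o' != 'a' (stop)
LCP = "c" (length 1)


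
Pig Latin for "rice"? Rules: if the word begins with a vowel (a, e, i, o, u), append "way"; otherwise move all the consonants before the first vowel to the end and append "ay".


Word: "rice"
Starts with consonant(s) → move to end, add 'ay'
Consonant cluster: "r"
Pig Latin = "iceray"


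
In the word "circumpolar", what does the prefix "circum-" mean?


Prefix: circum-
As in: circumpolar -> circum- + polar
Meaning = around


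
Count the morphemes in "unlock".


Word: "unlock"
Morphemes: un- | lock
Each morpheme carries meaning
= 2 morphemes


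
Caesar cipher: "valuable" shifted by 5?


Word: "valuable"
Shift: 5
Each letter → (letter + shift) mod 26:
  'v' (21) + 5 = 0 → 'a'
  'a' (0) + 5 = 5 → 'f'
  'l' (11) + 5 = 16 → 'q'
  'u' (20) + 5 = 25 → 'z'
  'a' (0) + 5 = 5 → 'f'
  'b' (1) + 5 = 6 → 'g'
  'l' (11) + 5 = 16 → 'q'
  'e' (4) + 5 = 9 → 'j'
Result = "afqzfgqj"


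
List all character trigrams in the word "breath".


Word: "breath" (length 6)
Number of trigrams = 6 - 3 + 1 = 4
  Position 0: "bre"
  Position 1: "rea"
  Position 2: "eat"
  Position 3: "ath"
Trigrams = "bre", "rea", "eat", "ath"


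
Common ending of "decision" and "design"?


Word 1: "decision"
Word 2: "design"
Comparing from end:
  Pos -1: 'n' == 'n'
  Pos -2: 'o' != 'g' (stop)
LCS = "n" (length 1)


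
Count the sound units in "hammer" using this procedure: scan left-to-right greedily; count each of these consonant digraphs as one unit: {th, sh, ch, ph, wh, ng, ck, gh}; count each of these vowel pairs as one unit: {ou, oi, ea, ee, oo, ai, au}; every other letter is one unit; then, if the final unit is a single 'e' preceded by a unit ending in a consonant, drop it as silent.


Word: "hammer" (6 letters)
Left-to-right scan:
  [1] 'h' (letter)
  [2] 'a' (letter)
  [3] 'm' (letter)
  [4] 'm' (letter)
  [5] 'e' (letter)
  [6] 'r' (letter)
Units from scan: 6
Sound units = 6 units


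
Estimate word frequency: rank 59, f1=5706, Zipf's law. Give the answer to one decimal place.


Zipf's law: f(r) = f(1) / r
f(1) = 5706
f(59) = 5706 / 59
= 96.7 occurrences


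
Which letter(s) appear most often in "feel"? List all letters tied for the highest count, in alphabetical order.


Word: "feel"
Letter counts:
  'e': 2
  'f': 1
  'l': 1
Maximum count = 2
Most frequent = 'e' (2 times each)


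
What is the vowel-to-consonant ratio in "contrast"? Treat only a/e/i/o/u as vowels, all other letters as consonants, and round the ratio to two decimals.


Word: "contrast"
Vowels (a,e,i,o,u): 2
Consonants: 6
Ratio = 2/6
= 0.33


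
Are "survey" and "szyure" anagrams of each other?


Word 1: "survey" → sorted: ersuvy
Word 2: "szyure" → sorted: ersuyz
Same letters? ersuvy != ersuyz
Anagram = No


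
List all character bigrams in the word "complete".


Word: "complete" (length 8)
Number of bigrams = 8 - 2 + 1 = 7
  Position 0: "co"
  Position 1: "om"
  Position 2: "mp"
  Position 3: "pl"
  Position 4: "le"
  Position 5: "et"
  Position 6: "te"
Bigrams = "co", "om", "mp", "pl", "le", "et", "te"


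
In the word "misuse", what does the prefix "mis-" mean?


Prefix: mis-
Example: misuse (mis- + use)
Meaning = wrongly


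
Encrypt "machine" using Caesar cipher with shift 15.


Word: "machine"
Shift: 15
Each letter → (letter + shift) mod 26:
  'm' (12) + 15 = 1 → 'b'
  'a' (0) + 15 = 15 → 'p'
  'c' (2) + 15 = 17 → 'r'
  'h' (7) + 15 = 22 → 'w'
  'i' (8) + 15 = 23 → 'x'
  'n' (13) + 15 = 2 → 'c'
  'e' (4) + 15 = 19 → 't'
Result = "bprwxct"


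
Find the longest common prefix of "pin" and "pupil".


Word 1: "pin"
Word 2: "pupil"
Comparing from start:
  Pos 0: 'p' == 'p'
  Pos 1: 'i' != 'u' (stop)
LCP = "p" (length 1)


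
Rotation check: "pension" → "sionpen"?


Word: "pension", Candidate: "sionpen"
Method: check if candidate is substring of word+word
"pensionpension" contains "sionpen"? Yes
Is rotation = Yes


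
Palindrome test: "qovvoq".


Word: "qovvoq"
Reversed: "qovvoq"
Forward == Backward? qovvoq == qovvoq
Palindrome = Yes


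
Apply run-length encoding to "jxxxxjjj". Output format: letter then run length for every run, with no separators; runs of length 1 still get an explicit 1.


String: "jxxxxjjj"
Scanning for consecutive runs:
  'j' x 1
  'x' x 4
  'j' x 3
RLE = "j1x4j3"


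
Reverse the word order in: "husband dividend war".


Original: "husband dividend war"
Words (1..n): husband | dividend | war
Reversed (n..1): war | dividend | husband
Result = "war dividend husband"


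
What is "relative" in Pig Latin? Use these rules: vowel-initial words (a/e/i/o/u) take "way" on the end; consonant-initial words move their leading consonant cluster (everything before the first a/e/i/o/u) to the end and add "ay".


Word: "relative"
Starts with consonant(s) → move to end, add 'ay'
Consonant cluster: "r"
Pig Latin = "elativeray"


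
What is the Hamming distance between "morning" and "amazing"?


Comparing character by character (same length = 7):
  Pos 0: 'm' vs 'a' !=
  Pos 1: 'o' vs 'm' !=
  Pos 2: 'r' vs 'a' !=
  Pos 3: 'n' vs 'z' !=
  Pos 4: 'i' vs 'i' =
  Pos 5: 'n' vs 'n' =
  Pos 6: 'g' vs 'g' =
Hamming distance = 4


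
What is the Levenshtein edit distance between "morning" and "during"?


Word 1: "morning" (length 7)
Word 2: "during" (length 6)
One optimal edit sequence (insert/delete/substitute each cost 1):
  1. substitute 'm' -> 'd'  (+1)
  2. substitute 'o' -> 'u'  (+1)
  3. keep 'r'
  4. delete 'n'  (+1)
  5. keep 'i'
  6. keep 'n'
  7. keep 'g'
Total edit operations: 3
Edit distance = 3


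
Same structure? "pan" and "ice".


Pattern of "pan": [0, 1, 2]
Pattern of "ice": [0, 1, 2]
Patterns match
Same pattern = Yes


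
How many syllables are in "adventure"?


Word: "adventure"
Syllable breakdown: ad · ven · ture
Counting: 3 parts
= 3 syllables


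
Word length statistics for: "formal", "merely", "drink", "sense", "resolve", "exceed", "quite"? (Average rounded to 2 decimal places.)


Lengths: "formal"=6, "merely"=6, "drink"=5, "sense"=5, "resolve"=7, "exceed"=6, "quite"=5
Sum = 40, Count = 7
Average = 40/7 = 5.71
= avg=5.71, min=5, max=7


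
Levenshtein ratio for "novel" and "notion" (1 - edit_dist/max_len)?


Word 1: "novel" (length 5)
Word 2: "notion" (length 6)
One optimal edit sequence:
  1. keep 'n'
  2. keep 'o'
  3. insert 't'  (+1)
  4. substitute 'v' -> 'i'  (+1)
  5. substitute 'e' -> 'o'  (+1)
  6. substitute 'l' -> 'n'  (+1)
Edit distance = 4
Max length = max(5, 6) = 6
Similarity = 1 - 4/6
= 0.3333


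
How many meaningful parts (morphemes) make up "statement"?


Word: "statement"
Morphemes: state | -ment
Each morpheme carries meaning
= 2 morphemes


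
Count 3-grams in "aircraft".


Word: "aircraft" (length 8)
Number of 3-grams = length - 3 + 1 = 8 - 3 + 1
= 6


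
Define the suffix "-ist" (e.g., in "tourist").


Suffix: -ist
As in: tourist -> tour + -ist
Meaning = one who practices


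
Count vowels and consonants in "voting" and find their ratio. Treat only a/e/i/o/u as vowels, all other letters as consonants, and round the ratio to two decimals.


Word: "voting"
Vowels (a,e,i,o,u): 2
Consonants: 4
Ratio = 2/4
= 0.50


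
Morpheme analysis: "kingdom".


Word: "kingdom"
Morphemes: king + -dom
Each morpheme carries meaning
= 2 morphemes


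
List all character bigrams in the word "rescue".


Word: "rescue" (length 6)
Number of bigrams = 6 - 2 + 1 = 5
  Position 0: "re"
  Position 1: "es"
  Position 2: "sc"
  Position 3: "cu"
  Position 4: "ue"
Bigrams = "re", "es", "sc", "cu", "ue"


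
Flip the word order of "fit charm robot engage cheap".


Original: "fit charm robot engage cheap"
Words (1..n): fit | charm | robot | engage | cheap
Reversed (n..1): cheap | engage | robot | charm | fit
Result = "cheap engage robot charm fit"


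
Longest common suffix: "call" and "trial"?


Word 1: "call"
Word 2: "trial"
Comparing from end:
  Pos -1: 'l' == 'l'
  Pos -2: 'l' != 'a' (stop)
LCS = "l" (length 1)


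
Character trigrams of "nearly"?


Word: "nearly" (length 6)
Number of trigrams = 6 - 3 + 1 = 4
  Position 0: "nea"
  Position 1: "ear"
  Position 2: "arl"
  Position 3: "rly"
Trigrams = "nea", "ear", "arl", "rly"


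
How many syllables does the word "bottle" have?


Word: "bottle"
Syllable breakdown: bot · tle
Counting: 2 parts
= 2 syllables


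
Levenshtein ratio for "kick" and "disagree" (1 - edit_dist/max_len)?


Word 1: "kick" (length 4)
Word 2: "disagree" (length 8)
One optimal edit sequence:
  1. substitute 'k' -> 'd'  (+1)
  2. keep 'i'
  3. insert 's'  (+1)
  4. insert 'a'  (+1)
  5. insert 'g'  (+1)
  6. insert 'r'  (+1)
  7. substitute 'c' -> 'e'  (+1)
  8. substitute 'k' -> 'e'  (+1)
Edit distance = 7
Max length = max(4, 8) = 8
Similarity = 1 - 7/8
= 0.1250


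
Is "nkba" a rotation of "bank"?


Word: "bank", Candidate: "nkba"
Method: check if candidate is substring of word+word
"bankbank" contains "nkba"? Yes
Is rotation = Yes


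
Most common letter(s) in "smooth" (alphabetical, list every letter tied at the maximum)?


Word: "smooth"
Letter counts:
  'h': 1
  'm': 1
  'o': 2
  's': 1
  't': 1
Maximum count = 2
Most frequent = 'o' (2 times each)


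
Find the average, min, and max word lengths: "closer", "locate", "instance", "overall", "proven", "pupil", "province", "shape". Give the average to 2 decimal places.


Lengths: "closer"=6, "locate"=6, "instance"=8, "overall"=7, "proven"=6, "pupil"=5, "province"=8, "shape"=5
Sum = 51, Count = 8
Average = 51/8 = 6.38
= avg=6.38, min=5, max=8


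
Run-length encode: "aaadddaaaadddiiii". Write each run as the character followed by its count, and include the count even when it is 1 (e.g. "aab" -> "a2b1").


String: "aaadddaaaadddiiii"
Scanning for consecutive runs:
  'a' x 3
  'd' x 3
  'a' x 4
  'd' x 3
  'i' x 4
RLE = "a3d3a4d3i4"


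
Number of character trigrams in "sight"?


Word: "sight" (length 5)
Number of 3-grams = length - 3 + 1 = 5 - 3 + 1
= 3


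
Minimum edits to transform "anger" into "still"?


Word 1: "anger" (length 5)
Word 2: "still" (length 5)
One optimal edit sequence (insert/delete/substitute each cost 1):
  1. substitute 'a' -> 's'  (+1)
  2. substitute 'n' -> 't'  (+1)
  3. substitute 'g' -> 'i'  (+1)
  4. substitute 'e' -> 'l'  (+1)
  5. substitute 'r' -> 'l'  (+1)
Total edit operations: 5
Edit distance = 5


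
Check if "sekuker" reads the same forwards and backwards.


Word: "sekuker"
Reversed: "rekukes"
Forward == Backward? sekuker != rekukes
Palindrome = No


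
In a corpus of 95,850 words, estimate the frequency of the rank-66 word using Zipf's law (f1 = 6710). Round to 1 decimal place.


Zipf's law: f(r) = f(1) / r
f(1) = 6710
f(66) = 6710 / 66
= 101.7 occurrences


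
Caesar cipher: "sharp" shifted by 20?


Word: "sharp"
Shift: 20
Each letter → (letter + shift) mod 26:
  's' (18) + 20 = 12 → 'm'
  'h' (7) + 20 = 1 → 'b'
  'a' (0) + 20 = 20 → 'u'
  'r' (17) + 20 = 11 → 'l'
  'p' (15) + 20 = 9 → 'j'
Result = "mbulj"


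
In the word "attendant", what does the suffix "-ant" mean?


Suffix: -ant
Example: attendant = attend + -ant
Meaning = one who / that which


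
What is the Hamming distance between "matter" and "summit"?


Comparing character by character (same length = 6):
  Pos 0: 'm' vs 's' !=
  Pos 1: 'a' vs 'u' !=
  Pos 2: 't' vs 'm' !=
  Pos 3: 't' vs 'm' !=
  Pos 4: 'e' vs 'i' !=
  Pos 5: 'r' vs 't' !=
Hamming distance = 6


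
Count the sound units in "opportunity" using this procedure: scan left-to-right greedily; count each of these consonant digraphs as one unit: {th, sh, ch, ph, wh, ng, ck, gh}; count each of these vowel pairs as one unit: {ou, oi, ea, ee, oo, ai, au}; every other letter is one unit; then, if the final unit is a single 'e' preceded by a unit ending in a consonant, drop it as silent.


Word: "opportunity" (11 letters)
Left-to-right scan:
  [1] 'o' (letter)
  [2] 'p' (letter)
  [3] 'p' (letter)
  [4] 'o' (letter)
  [5] 'r' (letter)
  [6] 't' (letter)
  [7] 'u' (letter)
  [8] 'n' (letter)
  [9] 'i' (letter)
  [10] 't' (letter)
  [11] 'y' (letter)
Units from scan: 11
Sound units = 11 units


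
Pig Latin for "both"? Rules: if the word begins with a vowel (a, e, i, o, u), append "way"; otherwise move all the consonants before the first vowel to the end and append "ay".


Word: "both"
Starts with consonant(s) → move to end, add 'ay'
Consonant cluster: "b"
Pig Latin = "othbay"


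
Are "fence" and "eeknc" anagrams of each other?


Word 1: "fence" → sorted: ceefn
Word 2: "eeknc" → sorted: ceekn
Same letters? ceefn != ceekn
Anagram = No


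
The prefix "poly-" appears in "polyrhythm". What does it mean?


Prefix: poly-
Example: polyrhythm (poly- + rhythm)
Meaning = many


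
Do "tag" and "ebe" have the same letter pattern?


Pattern of "tag": [0, 1, 2]
Pattern of "ebe": [0, 1, 0]
Patterns do not match
Same pattern = No


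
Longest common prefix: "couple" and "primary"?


Word 1: "couple"
Word 2: "primary"
Comparing from start:
  Pos 0: 'c' != 'p' (stop)
LCP = "" (length 0)


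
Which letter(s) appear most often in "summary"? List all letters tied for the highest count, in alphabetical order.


Word: "summary"
Letter counts:
  'a': 1
  'm': 2
  'r': 1
  's': 1
  'u': 1
  'y': 1
Maximum count = 2
Most frequent = 'm' (2 times each)


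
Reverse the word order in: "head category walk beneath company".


Original: "head category walk beneath company"
Words (1..n): head | category | walk | beneath | company
Reversed (n..1): company | beneath | walk | category | head
Result = "company beneath walk category head"


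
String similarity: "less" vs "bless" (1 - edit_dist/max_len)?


Word 1: "less" (length 4)
Word 2: "bless" (length 5)
One optimal edit sequence:
  1. insert 'b'  (+1)
  2. keep 'l'
  3. keep 'e'
  4. keep 's'
  5. keep 's'
Edit distance = 1
Max length = max(4, 5) = 5
Similarity = 1 - 1/5
= 0.8000


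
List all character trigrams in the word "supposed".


Word: "supposed" (length 8)
Number of trigrams = 8 - 3 + 1 = 6
  Position 0: "sup"
  Position 1: "upp"
  Position 2: "ppo"
  Position 3: "pos"
  Position 4: "ose"
  Position 5: "sed"
Trigrams = "sup", "upp", "ppo", "pos", "ose", "sed"


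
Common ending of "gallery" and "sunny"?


Word 1: "gallery"
Word 2: "sunny"
Comparing from end:
  Pos -1: 'y' == 'y'
  Pos -2: 'r' != 'n' (stop)
LCS = "y" (length 1)


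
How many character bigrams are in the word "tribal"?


Word: "tribal" (length 6)
Number of 2-grams = length - 2 + 1 = 6 - 2 + 1
= 5


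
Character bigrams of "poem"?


Word: "poem" (length 4)
Number of bigrams = 4 - 2 + 1 = 3
  Position 0: "po"
  Position 1: "oe"
  Position 2: "em"
Bigrams = "po", "oe", "em"


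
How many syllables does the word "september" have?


Word: "september"
Syllable breakdown: sep / tem / ber
Counting: 3 parts
= 3 syllables


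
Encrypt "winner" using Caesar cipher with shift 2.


Word: "winner"
Shift: 2
Each letter → (letter + shift) mod 26:
  'w' (22) + 2 = 24 → 'y'
  'i' (8) + 2 = 10 → 'k'
  'n' (13) + 2 = 15 → 'p'
  'n' (13) + 2 = 15 → 'p'
  'e' (4) + 2 = 6 → 'g'
  'r' (17) + 2 = 19 → 't'
Result = "ykppgt"


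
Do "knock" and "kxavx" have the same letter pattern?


Pattern of "knock": [0, 1, 2, 3, 0]
Pattern of "kxavx": [0, 1, 2, 3, 1]
Patterns do not match
Same pattern = No


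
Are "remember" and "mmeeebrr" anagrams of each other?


Word 1: "remember" → sorted: beeemmrr
Word 2: "mmeeebrr" → sorted: beeemmrr
Same letters? beeemmrr == beeemmrr
Anagram = Yes


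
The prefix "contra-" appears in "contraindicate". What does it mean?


Prefix: contra-
As in: contraindicate -> contra- + indicate
Meaning = against


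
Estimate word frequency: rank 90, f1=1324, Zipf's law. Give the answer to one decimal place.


Zipf's law: f(r) = f(1) / r
f(1) = 1324
f(90) = 1324 / 90
= 14.7 occurrences


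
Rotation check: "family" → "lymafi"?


Word: "family", Candidate: "lymafi"
Method: check if candidate is substring of word+word
"familyfamily" contains "lymafi"? No
Is rotation = No


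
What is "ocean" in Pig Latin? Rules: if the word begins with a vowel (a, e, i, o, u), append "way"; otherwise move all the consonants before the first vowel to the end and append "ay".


Word: "ocean"
Starts with vowel → add 'way'
Pig Latin = "oceanway"


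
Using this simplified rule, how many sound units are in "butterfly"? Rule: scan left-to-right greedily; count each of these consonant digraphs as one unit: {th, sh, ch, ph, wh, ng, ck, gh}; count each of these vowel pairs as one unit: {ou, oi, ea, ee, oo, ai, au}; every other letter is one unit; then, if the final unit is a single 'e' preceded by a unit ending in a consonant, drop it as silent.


Word: "butterfly" (9 letters)
Left-to-right scan:
  (1) 'b' (letter)
  (2) 'u' (letter)
  (3) 't' (letter)
  (4) 't' (letter)
  (5) 'e' (letter)
  (6) 'r' (letter)
  (7) 'f' (letter)
  (8) 'l' (letter)
  (9) 'y' (letter)
Units from scan: 9
Sound units = 9 units


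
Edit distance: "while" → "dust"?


Word 1: "while" (length 5)
Word 2: "dust" (length 4)
One optimal edit sequence (insert/delete/substitute each cost 1):
  1. delete 'w'  (+1)
  2. substitute 'h' -> 'd'  (+1)
  3. substitute 'i' -> 'u'  (+1)
  4. substitute 'l' -> 's'  (+1)
  5. substitute 'e' -> 't'  (+1)
Total edit operations: 5
Edit distance = 5


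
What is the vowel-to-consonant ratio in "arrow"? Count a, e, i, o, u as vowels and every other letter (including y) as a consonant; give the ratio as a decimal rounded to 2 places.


Word: "arrow"
Vowels (a,e,i,o,u): 2
Consonants: 3
Ratio = 2/3
= 0.67


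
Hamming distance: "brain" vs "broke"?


Comparing character by character (same length = 5):
  Pos 0: 'b' vs 'b' =
  Pos 1: 'r' vs 'r' =
  Pos 2: 'a' vs 'o' !=
  Pos 3: 'i' vs 'k' !=
  Pos 4: 'n' vs 'e' !=
Hamming distance = 3


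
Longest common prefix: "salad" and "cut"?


Word 1: "salad"
Word 2: "cut"
Comparing from start:
  Pos 0: 's' != 'c' (stop)
LCP = "" (length 0)


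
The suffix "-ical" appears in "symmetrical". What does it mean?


Suffix: -ical
Example: symmetrical (symmetry + -ical, with a spelling change)
Meaning = relating to


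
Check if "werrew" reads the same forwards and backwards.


Word: "werrew"
Reversed: "werrew"
Forward == Backward? werrew == werrew
Palindrome = Yes


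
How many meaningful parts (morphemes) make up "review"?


Word: "review"
Morphemes: re- + view
Each morpheme carries meaning
= 2 morphemes


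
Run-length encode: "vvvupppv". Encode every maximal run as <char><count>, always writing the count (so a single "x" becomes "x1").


String: "vvvupppv"
Scanning for consecutive runs:
  'v' x 3
  'u' x 1
  'p' x 3
  'v' x 1
RLE = "v3u1p3v1"


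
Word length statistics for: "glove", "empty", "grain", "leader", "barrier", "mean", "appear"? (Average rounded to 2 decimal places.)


Lengths: "glove"=5, "empty"=5, "grain"=5, "leader"=6, "barrier"=7, "mean"=4, "appear"=6
Sum = 38, Count = 7
Average = 38/7 = 5.43
= avg=5.43, min=4, max=7


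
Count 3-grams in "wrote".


Word: "wrote" (length 5)
Number of 3-grams = length - 3 + 1 = 5 - 3 + 1
= 3


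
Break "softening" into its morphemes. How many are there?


Word: "softening"
Morphemes: soft / -en / -ing
Each morpheme carries meaning
= 3 morphemes


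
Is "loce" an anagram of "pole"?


Word 1: "pole" → sorted: elop
Word 2: "loce" → sorted: celo
Same letters? elop != celo
Anagram = No


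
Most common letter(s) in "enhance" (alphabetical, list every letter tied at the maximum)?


Word: "enhance"
Letter counts:
  'a': 1
  'c': 1
  'e': 2
  'h': 1
  'n': 2
Maximum count = 2
Most frequent = 'e', 'n' (2 times each)


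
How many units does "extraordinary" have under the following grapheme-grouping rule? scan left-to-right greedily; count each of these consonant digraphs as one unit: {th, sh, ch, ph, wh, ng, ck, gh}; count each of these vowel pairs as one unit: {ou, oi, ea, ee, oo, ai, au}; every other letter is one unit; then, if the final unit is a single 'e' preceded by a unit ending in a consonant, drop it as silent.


Word: "extraordinary" (13 letters)
Left-to-right scan:
  [1] 'e' (letter)
  [2] 'x' (letter)
  [3] 't' (letter)
  [4] 'r' (letter)
  [5] 'a' (letter)
  [6] 'o' (letter)
  [7] 'r' (letter)
  [8] 'd' (letter)
  [9] 'i' (letter)
  [10] 'n' (letter)
  [11] 'a' (letter)
  [12] 'r' (letter)
  [13] 'y' (letter)
Units from scan: 13
Sound units = 13 units


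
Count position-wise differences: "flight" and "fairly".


Comparing character by character (same length = 6):
  Pos 0: 'f' vs 'f' =
  Pos 1: 'l' vs 'a' !=
  Pos 2: 'i' vs 'i' =
  Pos 3: 'g' vs 'r' !=
  Pos 4: 'h' vs 'l' !=
  Pos 5: 't' vs 'y' !=
Hamming distance = 4


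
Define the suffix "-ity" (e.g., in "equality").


Suffix: -ity
Example: equality = equal + -ity
Meaning = quality of


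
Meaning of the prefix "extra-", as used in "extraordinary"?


Prefix: extra-
As in: extraordinary -> extra- + ordinary
Meaning = beyond


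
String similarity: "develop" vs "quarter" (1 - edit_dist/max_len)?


Word 1: "develop" (length 7)
Word 2: "quarter" (length 7)
One optimal edit sequence:
  1. substitute 'd' -> 'q'  (+1)
  2. substitute 'e' -> 'u'  (+1)
  3. substitute 'v' -> 'a'  (+1)
  4. substitute 'e' -> 'r'  (+1)
  5. substitute 'l' -> 't'  (+1)
  6. substitute 'o' -> 'e'  (+1)
  7. substitute 'p' -> 'r'  (+1)
Edit distance = 7
Max length = max(7, 7) = 7
Similarity = 1 - 7/7
= 0.0000


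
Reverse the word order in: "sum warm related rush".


Original: "sum warm related rush"
Words (1..n): sum | warm | related | rush
Reversed (n..1): rush | related | warm | sum
Result = "rush related warm sum"


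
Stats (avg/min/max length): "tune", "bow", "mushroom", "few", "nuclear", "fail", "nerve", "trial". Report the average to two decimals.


Lengths: "tune"=4, "bow"=3, "mushroom"=8, "few"=3, "nuclear"=7, "fail"=4, "nerve"=5, "trial"=5
Sum = 39, Count = 8
Average = 39/8 = 4.88
= avg=4.88, min=3, max=8


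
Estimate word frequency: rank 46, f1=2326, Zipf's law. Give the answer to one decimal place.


Zipf's law: f(r) = f(1) / r
f(1) = 2326
f(46) = 2326 / 46
= 50.6 occurrences


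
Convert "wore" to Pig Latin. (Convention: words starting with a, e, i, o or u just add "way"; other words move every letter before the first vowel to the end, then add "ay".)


Word: "wore"
Starts with consonant(s) → move to end, add 'ay'
Consonant cluster: "w"
Pig Latin = "oreway"


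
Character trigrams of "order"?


Word: "order" (length 5)
Number of trigrams = 5 - 3 + 1 = 3
  Position 0: "ord"
  Position 1: "rde"
  Position 2: "der"
Trigrams = "ord", "rde", "der"


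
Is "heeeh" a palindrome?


Word: "heeeh"
Reversed: "heeeh"
Forward == Backward? heeeh == heeeh
Palindrome = Yes


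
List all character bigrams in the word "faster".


Word: "faster" (length 6)
Number of bigrams = 6 - 2 + 1 = 5
  Position 0: "fa"
  Position 1: "as"
  Position 2: "st"
  Position 3: "te"
  Position 4: "er"
Bigrams = "fa", "as", "st", "te", "er"


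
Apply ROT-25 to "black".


Word: "black"
Shift: 25
Each letter → (letter + shift) mod 26:
  'b' (1) + 25 = 0 → 'a'
  'l' (11) + 25 = 10 → 'k'
  'a' (0) + 25 = 25 → 'z'
  'c' (2) + 25 = 1 → 'b'
  'k' (10) + 25 = 9 → 'j'
Result = "akzbj"


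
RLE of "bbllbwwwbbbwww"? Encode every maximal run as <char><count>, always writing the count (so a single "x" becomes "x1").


String: "bbllbwwwbbbwww"
Scanning for consecutive runs:
  'b' x 2
  'l' x 2
  'b' x 1
  'w' x 3
  'b' x 3
  'w' x 3
RLE = "b2l2b1w3b3w3"


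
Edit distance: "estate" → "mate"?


Word 1: "estate" (length 6)
Word 2: "mate" (length 4)
One optimal edit sequence (insert/delete/substitute each cost 1):
  1. delete 'e'  (+1)
  2. delete 's'  (+1)
  3. substitute 't' -> 'm'  (+1)
  4. keep 'a'
  5. keep 't'
  6. keep 'e'
Total edit operations: 3
Edit distance = 3
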